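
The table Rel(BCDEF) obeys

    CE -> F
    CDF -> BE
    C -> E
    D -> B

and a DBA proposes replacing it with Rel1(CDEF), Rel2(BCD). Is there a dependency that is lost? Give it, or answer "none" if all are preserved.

none

CE → F lies within Rel1.
CDF → BE: restricted closure across fragments reaches BE.
C → E lies within Rel1.
D → B lies within Rel2.
Every dependency is enforceable on the fragments, so the decomposition is dependency-preserving.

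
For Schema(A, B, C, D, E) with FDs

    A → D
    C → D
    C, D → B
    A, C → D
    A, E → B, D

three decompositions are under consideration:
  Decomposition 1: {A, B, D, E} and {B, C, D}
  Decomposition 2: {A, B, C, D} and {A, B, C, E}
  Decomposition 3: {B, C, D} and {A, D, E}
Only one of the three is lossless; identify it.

Decomposition 1: common = {B, D}, closure = {B, D} → lossy.
Decomposition 2: common = {A, B, C}, closure = {A, B, C, D} → lossless.
Decomposition 3: common = {D}, closure = {D} → lossy.

Decomposition 2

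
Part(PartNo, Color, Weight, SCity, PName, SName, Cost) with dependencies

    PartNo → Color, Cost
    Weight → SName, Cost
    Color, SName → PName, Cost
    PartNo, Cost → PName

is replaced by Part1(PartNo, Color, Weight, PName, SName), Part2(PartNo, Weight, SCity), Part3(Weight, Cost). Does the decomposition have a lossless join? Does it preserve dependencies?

Lossless test (chase): Rows 1 and 2 agree on PartNo; apply PartNo→Color, Cost and equate their Color, Cost entries. Rows 1 and 2 agree on Weight; apply Weight→SName, Cost and equate their SName, Cost entries. Rows 1 and 3 agree on Weight; apply Weight→SName, Cost and equate their SName, Cost entries. Rows 1 and 2 agree on Color, SName; apply Color, SName→PName, Cost and equate their PName, Cost entries. Row 2 is now all distinguished symbols — the join is lossless.
Dependency preservation: the restricted closure of {PartNo} across the fragments never reaches {Color, Cost}, so PartNo → Color, Cost cannot be enforced without a join — not preserved.

lossless but not dependency-preserving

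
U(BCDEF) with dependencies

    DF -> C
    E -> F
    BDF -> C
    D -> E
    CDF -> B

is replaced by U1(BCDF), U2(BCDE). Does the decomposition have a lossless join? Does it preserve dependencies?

Lossless test: (BCD)⁺ = {BCDEF}, which contains all of one fragment — lossless.
Dependency preservation: the restricted closure of {E} across the fragments never reaches {F}, so E → F cannot be enforced without a join — not preserved.

lossless but not dependency-preserving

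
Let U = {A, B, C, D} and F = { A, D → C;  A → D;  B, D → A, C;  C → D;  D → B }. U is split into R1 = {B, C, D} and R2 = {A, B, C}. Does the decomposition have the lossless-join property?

Common attributes: R1 ∩ R2 = {B, C}.
Closure of {B, C}: C → D applies, adding D; B, D → A, C applies, adding A. So (B, C)⁺ = {A, B, C, D}.
This closure contains every attribute of R1, so R1 ∩ R2 → R1. The join is lossless.

Yes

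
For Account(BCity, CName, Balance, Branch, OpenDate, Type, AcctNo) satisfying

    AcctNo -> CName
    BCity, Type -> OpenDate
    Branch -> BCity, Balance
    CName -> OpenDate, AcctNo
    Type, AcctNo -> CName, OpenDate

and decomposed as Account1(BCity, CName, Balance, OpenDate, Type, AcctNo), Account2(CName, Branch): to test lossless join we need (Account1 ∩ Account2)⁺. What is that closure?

Account1 ∩ Account2 = {CName}.
CName → OpenDate, AcctNo applies, adding OpenDate, AcctNo
Closure: {CName, OpenDate, AcctNo}.

CName, OpenDate, AcctNo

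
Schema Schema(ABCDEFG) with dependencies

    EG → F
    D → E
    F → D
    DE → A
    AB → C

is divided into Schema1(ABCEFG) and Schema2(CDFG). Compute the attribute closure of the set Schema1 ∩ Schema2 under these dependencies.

ACDEFG

Schema1 ∩ Schema2 = {CFG}.
F → D applies, adding D
D → E applies, adding E
DE → A applies, adding A
Closure: {ACDEFG}.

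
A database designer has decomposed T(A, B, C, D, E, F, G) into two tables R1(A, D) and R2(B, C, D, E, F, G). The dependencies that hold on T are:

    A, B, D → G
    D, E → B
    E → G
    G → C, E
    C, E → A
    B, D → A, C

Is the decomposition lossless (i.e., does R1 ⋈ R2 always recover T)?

Common attributes: R1 ∩ R2 = {D}.
No dependency enlarges {D}, so (D)⁺ = {D}.
The closure contains neither all of R1 = {A, D} nor all of R2 = {B, C, D, E, F, G}, so the common attributes are not a superkey of either fragment. The join is lossy.

No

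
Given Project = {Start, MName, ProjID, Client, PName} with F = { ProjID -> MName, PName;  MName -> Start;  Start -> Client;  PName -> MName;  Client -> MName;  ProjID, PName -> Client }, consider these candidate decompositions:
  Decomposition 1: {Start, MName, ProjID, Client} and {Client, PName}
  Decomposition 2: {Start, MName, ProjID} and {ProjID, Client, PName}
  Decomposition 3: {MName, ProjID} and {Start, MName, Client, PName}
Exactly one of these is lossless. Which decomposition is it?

Decomposition 2

Decomposition 1: common = {Client}, closure = {Start, MName, Client} → lossy.
Decomposition 2: common = {ProjID}, closure = {Start, MName, ProjID, Client, PName} → lossless.
Decomposition 3: common = {MName}, closure = {Start, MName, Client} → lossy.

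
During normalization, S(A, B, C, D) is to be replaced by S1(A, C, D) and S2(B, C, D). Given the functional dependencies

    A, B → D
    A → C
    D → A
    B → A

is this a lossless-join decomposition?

Common attributes: S1 ∩ S2 = {C, D}.
Closure of {C, D}: D → A applies, adding A. So (C, D)⁺ = {A, C, D}.
This closure contains every attribute of S1, so S1 ∩ S2 → S1. The join is lossless.

Yes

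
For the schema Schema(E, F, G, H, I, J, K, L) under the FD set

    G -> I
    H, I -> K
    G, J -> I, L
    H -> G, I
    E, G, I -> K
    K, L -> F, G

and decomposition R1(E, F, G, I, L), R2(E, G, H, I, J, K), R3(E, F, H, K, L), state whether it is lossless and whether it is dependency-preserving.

Lossless test (chase): Rows 2 and 3 agree on H; apply H→G, I and equate their G, I entries. Rows 1 and 2 agree on E, G, I; apply E, G, I→K and equate their K entries. No row becomes fully distinguished — the join is lossy.
Dependency preservation: the restricted closure of {G, J} across the fragments never reaches {I, L}, so G, J → I, L cannot be enforced without a join — not preserved.

lossy and not dependency-preserving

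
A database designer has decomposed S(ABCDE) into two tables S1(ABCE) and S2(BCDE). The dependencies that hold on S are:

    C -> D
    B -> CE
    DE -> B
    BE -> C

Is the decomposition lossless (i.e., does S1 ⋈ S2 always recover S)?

Common attributes: S1 ∩ S2 = {BCE}.
Closure of {BCE}: C → D applies, adding D. So (BCE)⁺ = {BCDE}.
This closure contains every attribute of S2, so S1 ∩ S2 → S2. The join is lossless.

Yes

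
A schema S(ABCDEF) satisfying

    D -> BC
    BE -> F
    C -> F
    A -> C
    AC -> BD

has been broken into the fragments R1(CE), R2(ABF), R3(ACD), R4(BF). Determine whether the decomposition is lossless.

Chase test. Columns are ABCDEF; row i has aⱼ where attribute j ∈ Ri, else bᵢⱼ.
Initial tableau (one row per fragment):
  row 1: b11 b12 a3 b14 a5 b16
  row 2: a1 a2 b23 b24 b25 a6
  row 3: a1 b32 a3 a4 b35 b36
  row 4: b41 a2 b43 b44 b45 a6
Rows 1 and 3 agree on C; apply C→F and equate their F entries.
Rows 2 and 3 agree on A; apply A→C and equate their C entries.
Rows 2 and 3 agree on AC; apply AC→BD and equate their BD entries.
Rows 1 and 2 agree on C; apply C→F and equate their F entries.
No row becomes fully distinguished — the join is lossy.

No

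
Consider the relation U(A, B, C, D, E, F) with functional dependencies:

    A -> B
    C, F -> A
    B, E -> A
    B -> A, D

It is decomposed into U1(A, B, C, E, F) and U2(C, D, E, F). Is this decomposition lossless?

Common attributes: U1 ∩ U2 = {C, E, F}.
Closure of {C, E, F}: C, F → A applies, adding A; A → B applies, adding B; B → A, D applies, adding D. So (C, E, F)⁺ = {A, B, C, D, E, F}.
This closure contains every attribute of U1, so U1 ∩ U2 → U1. The join is lossless.

Yes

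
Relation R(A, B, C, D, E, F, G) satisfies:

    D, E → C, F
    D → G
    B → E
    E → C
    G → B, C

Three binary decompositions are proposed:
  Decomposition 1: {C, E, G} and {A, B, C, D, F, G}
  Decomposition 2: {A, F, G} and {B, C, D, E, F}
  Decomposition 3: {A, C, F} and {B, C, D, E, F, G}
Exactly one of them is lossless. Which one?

Decomposition 1

Decomposition 1: common = {C, G}, closure = {B, C, E, G} → lossless.
Decomposition 2: common = {F}, closure = {F} → lossy.
Decomposition 3: common = {C, F}, closure = {C, F} → lossy.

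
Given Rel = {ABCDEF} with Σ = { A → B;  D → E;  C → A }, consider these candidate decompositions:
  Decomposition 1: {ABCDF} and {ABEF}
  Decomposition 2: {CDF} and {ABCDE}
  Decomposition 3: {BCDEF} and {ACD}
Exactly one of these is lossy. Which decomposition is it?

Decomposition 1

Decomposition 1: common = {ABF}, closure = {ABF} → lossy.
Decomposition 2: common = {CD}, closure = {ABCDE} → lossless.
Decomposition 3: common = {CD}, closure = {ABCDE} → lossless.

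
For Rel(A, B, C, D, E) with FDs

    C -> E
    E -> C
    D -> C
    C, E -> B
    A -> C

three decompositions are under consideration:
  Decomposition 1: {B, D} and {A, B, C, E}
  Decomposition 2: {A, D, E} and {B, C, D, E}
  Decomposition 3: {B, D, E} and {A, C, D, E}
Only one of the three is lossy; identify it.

Decomposition 1: common = {B}, closure = {B} → lossy.
Decomposition 2: common = {D, E}, closure = {B, C, D, E} → lossless.
Decomposition 3: common = {D, E}, closure = {B, C, D, E} → lossless.

Decomposition 1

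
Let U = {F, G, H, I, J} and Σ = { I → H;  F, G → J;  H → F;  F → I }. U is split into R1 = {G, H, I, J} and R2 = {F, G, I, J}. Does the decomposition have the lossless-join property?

Yes

Common attributes: R1 ∩ R2 = {G, I, J}.
Closure of {G, I, J}: I → H applies, adding H; H → F applies, adding F. So (G, I, J)⁺ = {F, G, H, I, J}.
This closure contains every attribute of R1, so R1 ∩ R2 → R1. The join is lossless.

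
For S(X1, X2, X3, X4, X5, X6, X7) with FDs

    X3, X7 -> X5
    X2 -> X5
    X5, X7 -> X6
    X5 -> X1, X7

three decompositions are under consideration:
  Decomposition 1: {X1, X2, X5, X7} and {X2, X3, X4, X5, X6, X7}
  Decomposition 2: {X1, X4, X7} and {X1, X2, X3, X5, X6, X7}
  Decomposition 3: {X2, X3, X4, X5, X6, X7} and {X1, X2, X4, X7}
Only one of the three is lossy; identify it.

Decomposition 1: common = {X2, X5, X7}, closure = {X1, X2, X5, X6, X7} → lossless.
Decomposition 2: common = {X1, X7}, closure = {X1, X7} → lossy.
Decomposition 3: common = {X2, X4, X7}, closure = {X1, X2, X4, X5, X6, X7} → lossless.

Decomposition 2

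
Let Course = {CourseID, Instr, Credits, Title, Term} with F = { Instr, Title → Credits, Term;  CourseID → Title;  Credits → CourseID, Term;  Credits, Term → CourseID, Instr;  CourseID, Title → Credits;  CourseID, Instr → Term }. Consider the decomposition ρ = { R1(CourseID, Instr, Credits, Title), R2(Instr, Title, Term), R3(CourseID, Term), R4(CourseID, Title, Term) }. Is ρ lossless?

Chase test. Columns are CourseID, Instr, Credits, Title, Term; row i has aⱼ where attribute j ∈ Ri, else bᵢⱼ.
Initial tableau (one row per fragment):
  row 1: a1 a2 a3 a4 b15
  row 2: b21 a2 b23 a4 a5
  row 3: a1 b32 b33 b34 a5
  row 4: a1 b42 b43 a4 a5
Rows 1 and 2 agree on Instr, Title; apply Instr, Title→Credits, Term and equate their Credits, Term entries.
Rows 1 and 3 agree on CourseID; apply CourseID→Title and equate their Title entries.
Rows 1 and 2 agree on Credits; apply Credits→CourseID, Term and equate their CourseID, Term entries.
Rows 1 and 3 agree on CourseID, Title; apply CourseID, Title→Credits and equate their Credits entries.
Rows 1 and 4 agree on CourseID, Title; apply CourseID, Title→Credits and equate their Credits entries.
Rows 1 and 3 agree on Credits, Term; apply Credits, Term→CourseID, Instr and equate their CourseID, Instr entries.
Rows 1 and 4 agree on Credits, Term; apply Credits, Term→CourseID, Instr and equate their CourseID, Instr entries.
Row 1 is now all distinguished symbols — the join is lossless.

Yes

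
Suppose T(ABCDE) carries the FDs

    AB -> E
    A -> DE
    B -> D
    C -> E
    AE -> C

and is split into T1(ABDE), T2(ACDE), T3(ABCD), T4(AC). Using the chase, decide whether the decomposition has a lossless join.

Yes

Chase test. Columns are ABCDE; row i has aⱼ where attribute j ∈ Ti, else bᵢⱼ.
Initial tableau (one row per fragment):
  row 1: a1 a2 b13 a4 a5
  row 2: a1 b22 a3 a4 a5
  row 3: a1 a2 a3 a4 b35
  row 4: a1 b42 a3 b44 b45
Rows 1 and 3 agree on AB; apply AB→E and equate their E entries.
Rows 1 and 4 agree on A; apply A→DE and equate their DE entries.
Rows 1 and 2 agree on AE; apply AE→C and equate their C entries.
Row 1 is now all distinguished symbols — the join is lossless.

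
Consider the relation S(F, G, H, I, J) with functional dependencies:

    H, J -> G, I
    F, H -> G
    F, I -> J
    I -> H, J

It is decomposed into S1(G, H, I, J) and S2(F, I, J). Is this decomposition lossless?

Common attributes: S1 ∩ S2 = {I, J}.
Closure of {I, J}: I → H, J applies, adding H; H, J → G, I applies, adding G. So (I, J)⁺ = {G, H, I, J}.
This closure contains every attribute of S1, so S1 ∩ S2 → S1. The join is lossless.

Yes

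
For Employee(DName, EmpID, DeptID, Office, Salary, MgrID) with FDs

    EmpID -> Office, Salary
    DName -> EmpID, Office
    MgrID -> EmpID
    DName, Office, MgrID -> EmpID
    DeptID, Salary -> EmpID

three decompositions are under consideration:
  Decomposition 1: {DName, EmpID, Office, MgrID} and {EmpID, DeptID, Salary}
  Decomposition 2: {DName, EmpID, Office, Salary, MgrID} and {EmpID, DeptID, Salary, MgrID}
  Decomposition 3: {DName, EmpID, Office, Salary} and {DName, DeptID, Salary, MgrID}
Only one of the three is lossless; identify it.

Decomposition 3

Decomposition 1: common = {EmpID}, closure = {EmpID, Office, Salary} → lossy.
Decomposition 2: common = {EmpID, Salary, MgrID}, closure = {EmpID, Office, Salary, MgrID} → lossy.
Decomposition 3: common = {DName, Salary}, closure = {DName, EmpID, Office, Salary} → lossless.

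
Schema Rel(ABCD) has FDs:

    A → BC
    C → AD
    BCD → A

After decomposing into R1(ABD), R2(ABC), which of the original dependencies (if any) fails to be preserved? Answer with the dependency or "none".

A → BC lies within R2.
C → AD: restricted closure across fragments reaches AD.
BCD → A: restricted closure across fragments reaches A.
Every dependency is enforceable on the fragments, so the decomposition is dependency-preserving.

none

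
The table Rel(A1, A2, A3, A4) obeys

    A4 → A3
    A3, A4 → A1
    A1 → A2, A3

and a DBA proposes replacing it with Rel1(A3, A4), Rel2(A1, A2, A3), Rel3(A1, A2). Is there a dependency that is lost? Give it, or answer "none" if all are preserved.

A3, A4 → A1

Check A3, A4 → A1: no single fragment contains all of {A1, A3, A4}, and the restricted closure of {A3, A4} across the fragments never reaches {A1}.
A4 → A3 is preserved.
A1 → A2, A3 is preserved.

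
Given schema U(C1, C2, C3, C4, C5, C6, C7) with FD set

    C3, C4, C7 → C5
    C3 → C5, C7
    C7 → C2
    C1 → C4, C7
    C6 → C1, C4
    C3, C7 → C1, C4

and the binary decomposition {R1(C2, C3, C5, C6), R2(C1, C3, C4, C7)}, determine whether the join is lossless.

Common attributes: R1 ∩ R2 = {C3}.
Closure of {C3}: C3 → C5, C7 applies, adding C5, C7; C7 → C2 applies, adding C2; C3, C7 → C1, C4 applies, adding C1, C4. So (C3)⁺ = {C1, C2, C3, C4, C5, C7}.
This closure contains every attribute of R2, so R1 ∩ R2 → R2. The join is lossless.

Yes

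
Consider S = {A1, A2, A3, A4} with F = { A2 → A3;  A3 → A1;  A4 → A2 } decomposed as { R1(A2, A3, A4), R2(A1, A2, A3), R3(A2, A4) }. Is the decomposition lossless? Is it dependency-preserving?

Lossless test (chase): Rows 1 and 3 agree on A2; apply A2→A3 and equate their A3 entries. Rows 1 and 2 agree on A3; apply A3→A1 and equate their A1 entries. Rows 1 and 3 agree on A3; apply A3→A1 and equate their A1 entries. Row 1 is now all distinguished symbols — the join is lossless.
Dependency preservation: every FD's attributes lie within a single fragment, so each can be enforced locally — preserved.

lossless and dependency-preserving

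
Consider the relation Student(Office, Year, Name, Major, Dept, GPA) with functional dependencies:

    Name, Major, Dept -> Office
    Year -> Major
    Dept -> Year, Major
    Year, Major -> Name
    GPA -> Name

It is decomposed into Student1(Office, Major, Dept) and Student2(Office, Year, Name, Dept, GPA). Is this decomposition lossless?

Yes

Common attributes: Student1 ∩ Student2 = {Office, Dept}.
Closure of {Office, Dept}: Dept → Year, Major applies, adding Year, Major; Year, Major → Name applies, adding Name. So (Office, Dept)⁺ = {Office, Year, Name, Major, Dept}.
This closure contains every attribute of Student1, so Student1 ∩ Student2 → Student1. The join is lossless.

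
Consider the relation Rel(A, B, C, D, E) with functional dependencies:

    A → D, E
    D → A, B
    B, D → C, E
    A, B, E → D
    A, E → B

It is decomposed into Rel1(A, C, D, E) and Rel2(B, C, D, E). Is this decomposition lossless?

Common attributes: Rel1 ∩ Rel2 = {C, D, E}.
Closure of {C, D, E}: D → A, B applies, adding A, B. So (C, D, E)⁺ = {A, B, C, D, E}.
This closure contains every attribute of Rel1, so Rel1 ∩ Rel2 → Rel1. The join is lossless.

Yes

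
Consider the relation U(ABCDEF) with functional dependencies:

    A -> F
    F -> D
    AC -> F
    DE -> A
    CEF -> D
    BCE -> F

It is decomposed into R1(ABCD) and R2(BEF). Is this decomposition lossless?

No

Common attributes: R1 ∩ R2 = {B}.
No dependency enlarges {B}, so (B)⁺ = {B}.
The closure contains neither all of R1 = {ABCD} nor all of R2 = {BEF}, so the common attributes are not a superkey of either fragment. The join is lossy.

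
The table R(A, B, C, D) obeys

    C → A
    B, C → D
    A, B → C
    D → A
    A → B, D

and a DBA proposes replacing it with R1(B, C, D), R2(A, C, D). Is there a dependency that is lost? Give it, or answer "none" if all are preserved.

none

C → A lies within R2.
B, C → D lies within R1.
A, B → C: restricted closure across fragments reaches C.
D → A lies within R2.
A → B, D: restricted closure across fragments reaches B, D.
Every dependency is enforceable on the fragments, so the decomposition is dependency-preserving.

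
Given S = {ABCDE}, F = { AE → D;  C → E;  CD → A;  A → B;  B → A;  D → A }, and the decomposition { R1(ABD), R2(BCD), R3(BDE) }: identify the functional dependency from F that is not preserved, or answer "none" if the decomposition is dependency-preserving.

Check C → E: no single fragment contains all of {CE}, and the restricted closure of {C} across the fragments never reaches {E}.
AE → D is preserved.
CD → A is preserved.
A → B is preserved.
B → A is preserved.
D → A is preserved.

C → E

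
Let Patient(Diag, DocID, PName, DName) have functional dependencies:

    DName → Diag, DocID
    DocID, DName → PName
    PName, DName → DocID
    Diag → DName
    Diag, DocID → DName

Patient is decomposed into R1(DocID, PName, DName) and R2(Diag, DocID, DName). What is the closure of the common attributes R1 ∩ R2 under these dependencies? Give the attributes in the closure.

Diag, DocID, PName, DName

R1 ∩ R2 = {DocID, DName}.
DName → Diag, DocID applies, adding Diag
DocID, DName → PName applies, adding PName
Closure: {Diag, DocID, PName, DName}.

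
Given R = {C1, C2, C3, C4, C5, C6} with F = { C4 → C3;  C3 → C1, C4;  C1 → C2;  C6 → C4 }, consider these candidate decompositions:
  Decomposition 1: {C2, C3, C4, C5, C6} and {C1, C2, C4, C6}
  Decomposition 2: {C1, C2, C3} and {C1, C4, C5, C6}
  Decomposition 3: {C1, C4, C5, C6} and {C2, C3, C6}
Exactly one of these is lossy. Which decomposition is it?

Decomposition 1: common = {C2, C4, C6}, closure = {C1, C2, C3, C4, C6} → lossless.
Decomposition 2: common = {C1}, closure = {C1, C2} → lossy.
Decomposition 3: common = {C6}, closure = {C1, C2, C3, C4, C6} → lossless.

Decomposition 2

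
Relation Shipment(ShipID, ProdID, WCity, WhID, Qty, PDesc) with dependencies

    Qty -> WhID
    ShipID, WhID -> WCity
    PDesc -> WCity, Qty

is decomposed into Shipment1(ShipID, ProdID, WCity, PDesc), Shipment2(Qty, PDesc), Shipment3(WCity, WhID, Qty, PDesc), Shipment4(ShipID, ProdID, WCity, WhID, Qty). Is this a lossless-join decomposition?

Yes

Chase test. Columns are ShipID, ProdID, WCity, WhID, Qty, PDesc; row i has aⱼ where attribute j ∈ Shipmenti, else bᵢⱼ.
Initial tableau (one row per fragment):
  row 1: a1 a2 a3 b14 b15 a6
  row 2: b21 b22 b23 b24 a5 a6
  row 3: b31 b32 a3 a4 a5 a6
  row 4: a1 a2 a3 a4 a5 b46
Rows 2 and 3 agree on Qty; apply Qty→WhID and equate their WhID entries.
Rows 1 and 2 agree on PDesc; apply PDesc→WCity, Qty and equate their WCity, Qty entries.
Rows 1 and 2 agree on Qty; apply Qty→WhID and equate their WhID entries.
Row 1 is now all distinguished symbols — the join is lossless.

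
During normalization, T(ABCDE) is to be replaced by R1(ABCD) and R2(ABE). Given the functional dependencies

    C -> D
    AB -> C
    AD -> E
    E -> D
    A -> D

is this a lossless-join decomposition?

Common attributes: R1 ∩ R2 = {AB}.
Closure of {AB}: AB → C applies, adding C; A → D applies, adding D; AD → E applies, adding E. So (AB)⁺ = {ABCDE}.
This closure contains every attribute of R1, so R1 ∩ R2 → R1. The join is lossless.

Yes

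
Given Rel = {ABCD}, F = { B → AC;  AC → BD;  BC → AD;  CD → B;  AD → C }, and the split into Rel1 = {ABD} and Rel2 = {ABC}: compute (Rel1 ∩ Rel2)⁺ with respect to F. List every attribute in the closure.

ABCD

Rel1 ∩ Rel2 = {AB}.
B → AC applies, adding C
AC → BD applies, adding D
Closure: {ABCD}.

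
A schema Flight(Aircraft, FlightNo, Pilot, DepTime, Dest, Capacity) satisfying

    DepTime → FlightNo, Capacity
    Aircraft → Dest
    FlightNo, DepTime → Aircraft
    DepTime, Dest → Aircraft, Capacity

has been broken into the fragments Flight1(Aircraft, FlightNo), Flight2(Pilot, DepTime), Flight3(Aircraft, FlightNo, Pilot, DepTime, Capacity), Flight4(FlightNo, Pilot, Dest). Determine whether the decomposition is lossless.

No

Chase test. Columns are Aircraft, FlightNo, Pilot, DepTime, Dest, Capacity; row i has aⱼ where attribute j ∈ Flighti, else bᵢⱼ.
Initial tableau (one row per fragment):
  row 1: a1 a2 b13 b14 b15 b16
  row 2: b21 b22 a3 a4 b25 b26
  row 3: a1 a2 a3 a4 b35 a6
  row 4: b41 a2 a3 b44 a5 b46
Rows 2 and 3 agree on DepTime; apply DepTime→FlightNo, Capacity and equate their FlightNo, Capacity entries.
Rows 1 and 3 agree on Aircraft; apply Aircraft→Dest and equate their Dest entries.
Rows 2 and 3 agree on FlightNo, DepTime; apply FlightNo, DepTime→Aircraft and equate their Aircraft entries.
Rows 1 and 2 agree on Aircraft; apply Aircraft→Dest and equate their Dest entries.
No row becomes fully distinguished — the join is lossy.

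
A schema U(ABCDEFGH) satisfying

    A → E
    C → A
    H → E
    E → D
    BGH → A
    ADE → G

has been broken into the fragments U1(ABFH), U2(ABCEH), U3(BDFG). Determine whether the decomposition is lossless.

Chase test. Columns are ABCDEFGH; row i has aⱼ where attribute j ∈ Ui, else bᵢⱼ.
Initial tableau (one row per fragment):
  row 1: a1 a2 b13 b14 b15 a6 b17 a8
  row 2: a1 a2 a3 b24 a5 b26 b27 a8
  row 3: b31 a2 b33 a4 b35 a6 a7 b38
Rows 1 and 2 agree on A; apply A→E and equate their E entries.
Rows 1 and 2 agree on E; apply E→D and equate their D entries.
Rows 1 and 2 agree on ADE; apply ADE→G and equate their G entries.
No row becomes fully distinguished — the join is lossy.

No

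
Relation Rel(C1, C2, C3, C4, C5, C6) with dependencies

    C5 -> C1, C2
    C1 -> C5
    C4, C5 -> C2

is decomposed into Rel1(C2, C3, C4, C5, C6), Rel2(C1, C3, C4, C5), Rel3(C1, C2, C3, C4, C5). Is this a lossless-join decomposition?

Yes

Chase test. Columns are C1, C2, C3, C4, C5, C6; row i has aⱼ where attribute j ∈ Reli, else bᵢⱼ.
Initial tableau (one row per fragment):
  row 1: b11 a2 a3 a4 a5 a6
  row 2: a1 b22 a3 a4 a5 b26
  row 3: a1 a2 a3 a4 a5 b36
Rows 1 and 2 agree on C5; apply C5→C1, C2 and equate their C1, C2 entries.
Row 1 is now all distinguished symbols — the join is lossless.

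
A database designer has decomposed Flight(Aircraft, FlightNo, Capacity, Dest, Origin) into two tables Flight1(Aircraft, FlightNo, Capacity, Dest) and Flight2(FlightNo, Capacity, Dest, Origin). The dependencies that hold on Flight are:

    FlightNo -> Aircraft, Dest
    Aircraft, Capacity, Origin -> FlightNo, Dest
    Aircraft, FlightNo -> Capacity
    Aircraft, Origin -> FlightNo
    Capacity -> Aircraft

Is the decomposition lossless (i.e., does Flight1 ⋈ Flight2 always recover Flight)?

Common attributes: Flight1 ∩ Flight2 = {FlightNo, Capacity, Dest}.
Closure of {FlightNo, Capacity, Dest}: FlightNo → Aircraft, Dest applies, adding Aircraft. So (FlightNo, Capacity, Dest)⁺ = {Aircraft, FlightNo, Capacity, Dest}.
This closure contains every attribute of Flight1, so Flight1 ∩ Flight2 → Flight1. The join is lossless.

Yes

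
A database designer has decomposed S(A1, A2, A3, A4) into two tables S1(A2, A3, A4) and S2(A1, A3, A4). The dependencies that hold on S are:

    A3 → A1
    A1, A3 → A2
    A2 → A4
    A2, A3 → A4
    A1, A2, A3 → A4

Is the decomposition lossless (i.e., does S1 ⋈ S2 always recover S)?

Common attributes: S1 ∩ S2 = {A3, A4}.
Closure of {A3, A4}: A3 → A1 applies, adding A1; A1, A3 → A2 applies, adding A2. So (A3, A4)⁺ = {A1, A2, A3, A4}.
This closure contains every attribute of S1, so S1 ∩ S2 → S1. The join is lossless.

Yes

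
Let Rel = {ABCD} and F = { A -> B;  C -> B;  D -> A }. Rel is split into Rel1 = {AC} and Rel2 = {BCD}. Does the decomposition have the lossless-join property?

No

Common attributes: Rel1 ∩ Rel2 = {C}.
Closure of {C}: C → B applies, adding B. So (C)⁺ = {BC}.
The closure contains neither all of Rel1 = {AC} nor all of Rel2 = {BCD}, so the common attributes are not a superkey of either fragment. The join is lossy.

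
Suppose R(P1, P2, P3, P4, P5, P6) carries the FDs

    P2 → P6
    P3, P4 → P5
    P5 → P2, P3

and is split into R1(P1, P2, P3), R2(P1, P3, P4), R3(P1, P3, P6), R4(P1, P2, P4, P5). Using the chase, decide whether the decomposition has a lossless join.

No

Chase test. Columns are P1, P2, P3, P4, P5, P6; row i has aⱼ where attribute j ∈ Ri, else bᵢⱼ.
Initial tableau (one row per fragment):
  row 1: a1 a2 a3 b14 b15 b16
  row 2: a1 b22 a3 a4 b25 b26
  row 3: a1 b32 a3 b34 b35 a6
  row 4: a1 a2 b43 a4 a5 b46
Rows 1 and 4 agree on P2; apply P2→P6 and equate their P6 entries.
No row becomes fully distinguished — the join is lossy.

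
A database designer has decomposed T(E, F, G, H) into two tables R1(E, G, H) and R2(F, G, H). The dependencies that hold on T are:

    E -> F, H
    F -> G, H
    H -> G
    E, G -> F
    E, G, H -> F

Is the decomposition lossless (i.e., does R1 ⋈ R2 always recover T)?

Common attributes: R1 ∩ R2 = {G, H}.
No dependency enlarges {G, H}, so (G, H)⁺ = {G, H}.
The closure contains neither all of R1 = {E, G, H} nor all of R2 = {F, G, H}, so the common attributes are not a superkey of either fragment. The join is lossy.

No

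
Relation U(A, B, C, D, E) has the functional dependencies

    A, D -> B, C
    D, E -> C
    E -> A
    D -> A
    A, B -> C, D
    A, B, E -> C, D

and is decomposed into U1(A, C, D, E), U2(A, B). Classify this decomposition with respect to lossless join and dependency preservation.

lossy and not dependency-preserving

Lossless test: (A)⁺ = {A}, which is a superkey of neither fragment — lossy.
Dependency preservation: the restricted closure of {A, D} across the fragments never reaches {B, C}, so A, D → B, C cannot be enforced without a join — not preserved.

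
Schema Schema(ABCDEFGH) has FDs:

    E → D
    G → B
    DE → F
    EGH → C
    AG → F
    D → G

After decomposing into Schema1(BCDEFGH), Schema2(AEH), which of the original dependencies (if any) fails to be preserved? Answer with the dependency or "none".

Check AG → F: no single fragment contains all of {AFG}, and the restricted closure of {AG} across the fragments never reaches {F}.
E → D is preserved.
G → B is preserved.
DE → F is preserved.
EGH → C is preserved.
D → G is preserved.

AG → F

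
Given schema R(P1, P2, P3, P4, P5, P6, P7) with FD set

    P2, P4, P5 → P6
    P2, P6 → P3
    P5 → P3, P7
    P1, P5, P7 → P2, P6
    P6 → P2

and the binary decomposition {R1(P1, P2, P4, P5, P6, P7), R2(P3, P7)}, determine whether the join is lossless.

Common attributes: R1 ∩ R2 = {P7}.
No dependency enlarges {P7}, so (P7)⁺ = {P7}.
The closure contains neither all of R1 = {P1, P2, P4, P5, P6, P7} nor all of R2 = {P3, P7}, so the common attributes are not a superkey of either fragment. The join is lossy.

No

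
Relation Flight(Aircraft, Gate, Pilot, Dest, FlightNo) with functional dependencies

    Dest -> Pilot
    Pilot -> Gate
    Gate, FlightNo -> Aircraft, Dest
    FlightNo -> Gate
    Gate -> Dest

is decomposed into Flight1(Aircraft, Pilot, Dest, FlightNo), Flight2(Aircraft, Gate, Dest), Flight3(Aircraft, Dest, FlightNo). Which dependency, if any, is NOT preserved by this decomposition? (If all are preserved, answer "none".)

none

Dest → Pilot lies within Flight1.
Pilot → Gate: restricted closure across fragments reaches Gate.
Gate, FlightNo → Aircraft, Dest: restricted closure across fragments reaches Aircraft, Dest.
FlightNo → Gate: restricted closure across fragments reaches Gate.
Gate → Dest lies within Flight2.
Every dependency is enforceable on the fragments, so the decomposition is dependency-preserving.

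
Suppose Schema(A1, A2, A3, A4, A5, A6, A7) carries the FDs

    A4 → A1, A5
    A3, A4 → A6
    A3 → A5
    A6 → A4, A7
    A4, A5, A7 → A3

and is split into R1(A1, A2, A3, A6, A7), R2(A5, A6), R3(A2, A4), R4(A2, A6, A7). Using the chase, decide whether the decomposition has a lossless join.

No

Chase test. Columns are A1, A2, A3, A4, A5, A6, A7; row i has aⱼ where attribute j ∈ Ri, else bᵢⱼ.
Initial tableau (one row per fragment):
  row 1: a1 a2 a3 b14 b15 a6 a7
  row 2: b21 b22 b23 b24 a5 a6 b27
  row 3: b31 a2 b33 a4 b35 b36 b37
  row 4: b41 a2 b43 b44 b45 a6 a7
Rows 1 and 2 agree on A6; apply A6→A4, A7 and equate their A4, A7 entries.
Rows 1 and 4 agree on A6; apply A6→A4, A7 and equate their A4, A7 entries.
Rows 1 and 2 agree on A4; apply A4→A1, A5 and equate their A1, A5 entries.
Rows 1 and 4 agree on A4; apply A4→A1, A5 and equate their A1, A5 entries.
Rows 1 and 2 agree on A4, A5, A7; apply A4, A5, A7→A3 and equate their A3 entries.
Rows 1 and 4 agree on A4, A5, A7; apply A4, A5, A7→A3 and equate their A3 entries.
No row becomes fully distinguished — the join is lossy.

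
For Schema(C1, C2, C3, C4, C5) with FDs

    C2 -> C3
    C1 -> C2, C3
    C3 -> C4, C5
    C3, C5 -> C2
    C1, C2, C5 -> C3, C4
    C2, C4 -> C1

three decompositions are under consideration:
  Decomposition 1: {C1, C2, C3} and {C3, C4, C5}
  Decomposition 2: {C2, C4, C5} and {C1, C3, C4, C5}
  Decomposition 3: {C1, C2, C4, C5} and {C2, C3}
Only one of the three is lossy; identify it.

Decomposition 1: common = {C3}, closure = {C1, C2, C3, C4, C5} → lossless.
Decomposition 2: common = {C4, C5}, closure = {C4, C5} → lossy.
Decomposition 3: common = {C2}, closure = {C1, C2, C3, C4, C5} → lossless.

Decomposition 2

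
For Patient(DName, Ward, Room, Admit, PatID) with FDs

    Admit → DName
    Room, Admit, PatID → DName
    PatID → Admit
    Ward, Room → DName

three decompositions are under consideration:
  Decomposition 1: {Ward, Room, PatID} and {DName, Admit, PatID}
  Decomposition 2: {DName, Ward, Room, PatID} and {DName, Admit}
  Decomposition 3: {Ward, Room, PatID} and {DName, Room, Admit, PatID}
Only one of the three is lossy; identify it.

Decomposition 2

Decomposition 1: common = {PatID}, closure = {DName, Admit, PatID} → lossless.
Decomposition 2: common = {DName}, closure = {DName} → lossy.
Decomposition 3: common = {Room, PatID}, closure = {DName, Room, Admit, PatID} → lossless.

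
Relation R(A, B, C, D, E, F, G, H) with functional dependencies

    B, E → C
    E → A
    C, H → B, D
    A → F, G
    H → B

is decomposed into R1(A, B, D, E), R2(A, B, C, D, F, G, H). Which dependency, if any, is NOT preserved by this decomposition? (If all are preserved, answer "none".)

Check B, E → C: no single fragment contains all of {B, C, E}, and the restricted closure of {B, E} across the fragments never reaches {C}.
E → A is preserved.
C, H → B, D is preserved.
A → F, G is preserved.
H → B is preserved.

B, E → C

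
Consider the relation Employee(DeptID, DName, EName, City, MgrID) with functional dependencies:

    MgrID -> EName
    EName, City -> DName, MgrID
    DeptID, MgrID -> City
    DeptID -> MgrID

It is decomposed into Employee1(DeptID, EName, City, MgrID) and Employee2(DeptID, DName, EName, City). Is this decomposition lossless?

Common attributes: Employee1 ∩ Employee2 = {DeptID, EName, City}.
Closure of {DeptID, EName, City}: EName, City → DName, MgrID applies, adding DName, MgrID. So (DeptID, EName, City)⁺ = {DeptID, DName, EName, City, MgrID}.
This closure contains every attribute of Employee1, so Employee1 ∩ Employee2 → Employee1. The join is lossless.

Yes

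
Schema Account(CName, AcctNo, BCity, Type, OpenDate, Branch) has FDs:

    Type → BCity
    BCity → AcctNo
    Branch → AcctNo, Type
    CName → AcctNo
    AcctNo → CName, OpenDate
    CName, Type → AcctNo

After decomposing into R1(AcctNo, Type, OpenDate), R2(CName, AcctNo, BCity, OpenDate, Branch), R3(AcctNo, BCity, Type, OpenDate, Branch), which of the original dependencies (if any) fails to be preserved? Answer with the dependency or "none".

Type → BCity lies within R3.
BCity → AcctNo lies within R2.
Branch → AcctNo, Type lies within R3.
CName → AcctNo lies within R2.
AcctNo → CName, OpenDate lies within R2.
CName, Type → AcctNo: restricted closure across fragments reaches AcctNo.
Every dependency is enforceable on the fragments, so the decomposition is dependency-preserving.

none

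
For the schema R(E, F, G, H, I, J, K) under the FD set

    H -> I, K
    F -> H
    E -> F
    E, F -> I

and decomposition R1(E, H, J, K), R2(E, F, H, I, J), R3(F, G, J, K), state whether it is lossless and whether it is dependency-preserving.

lossy but dependency-preserving

Lossless test (chase): Rows 1 and 2 agree on H; apply H→I, K and equate their I, K entries. Rows 2 and 3 agree on F; apply F→H and equate their H entries. Rows 1 and 2 agree on E; apply E→F and equate their F entries. Rows 1 and 3 agree on H; apply H→I, K and equate their I, K entries. No row becomes fully distinguished — the join is lossy.
Dependency preservation: H → I, K is not contained in any single fragment, but the restricted closure of its left-hand side across the fragments still reaches the right-hand side; the remaining FDs each lie inside some fragment. All dependencies are preserved.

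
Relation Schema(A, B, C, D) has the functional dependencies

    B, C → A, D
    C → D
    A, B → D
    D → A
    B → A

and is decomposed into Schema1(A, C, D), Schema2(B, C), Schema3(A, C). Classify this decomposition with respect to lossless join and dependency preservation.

lossless but not dependency-preserving

Lossless test (chase): Rows 1 and 2 agree on C; apply C→D and equate their D entries. Rows 1 and 3 agree on C; apply C→D and equate their D entries. Rows 1 and 2 agree on D; apply D→A and equate their A entries. Row 2 is now all distinguished symbols — the join is lossless.
Dependency preservation: the restricted closure of {A, B} across the fragments never reaches {D}, so A, B → D cannot be enforced without a join — not preserved.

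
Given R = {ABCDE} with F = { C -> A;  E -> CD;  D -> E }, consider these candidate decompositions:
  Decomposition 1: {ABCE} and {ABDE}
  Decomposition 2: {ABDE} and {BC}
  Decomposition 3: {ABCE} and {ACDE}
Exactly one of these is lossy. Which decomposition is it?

Decomposition 2

Decomposition 1: common = {ABE}, closure = {ABCDE} → lossless.
Decomposition 2: common = {B}, closure = {B} → lossy.
Decomposition 3: common = {ACE}, closure = {ACDE} → lossless.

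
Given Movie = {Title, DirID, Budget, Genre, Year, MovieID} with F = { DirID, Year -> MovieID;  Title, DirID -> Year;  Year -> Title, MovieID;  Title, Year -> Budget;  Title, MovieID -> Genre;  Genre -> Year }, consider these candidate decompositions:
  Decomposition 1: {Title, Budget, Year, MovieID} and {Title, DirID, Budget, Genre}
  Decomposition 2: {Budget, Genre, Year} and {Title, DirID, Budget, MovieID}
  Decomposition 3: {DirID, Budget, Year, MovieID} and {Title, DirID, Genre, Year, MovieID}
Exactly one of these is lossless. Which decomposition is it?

Decomposition 1: common = {Title, Budget}, closure = {Title, Budget} → lossy.
Decomposition 2: common = {Budget}, closure = {Budget} → lossy.
Decomposition 3: common = {DirID, Year, MovieID}, closure = {Title, DirID, Budget, Genre, Year, MovieID} → lossless.

Decomposition 3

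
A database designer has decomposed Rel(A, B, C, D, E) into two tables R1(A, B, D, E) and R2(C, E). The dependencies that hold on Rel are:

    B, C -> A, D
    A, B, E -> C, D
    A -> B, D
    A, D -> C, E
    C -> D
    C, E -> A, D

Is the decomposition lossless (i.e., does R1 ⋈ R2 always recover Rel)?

No

Common attributes: R1 ∩ R2 = {E}.
No dependency enlarges {E}, so (E)⁺ = {E}.
The closure contains neither all of R1 = {A, B, D, E} nor all of R2 = {C, E}, so the common attributes are not a superkey of either fragment. The join is lossy.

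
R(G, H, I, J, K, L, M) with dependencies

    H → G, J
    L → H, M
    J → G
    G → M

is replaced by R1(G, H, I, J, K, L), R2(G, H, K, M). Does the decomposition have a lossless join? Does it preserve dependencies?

Lossless test: (G, H, K)⁺ = {G, H, J, K, M}, which contains all of one fragment — lossless.
Dependency preservation: L → H, M is not contained in any single fragment, but the restricted closure of its left-hand side across the fragments still reaches the right-hand side; the remaining FDs each lie inside some fragment. All dependencies are preserved.

lossless and dependency-preserving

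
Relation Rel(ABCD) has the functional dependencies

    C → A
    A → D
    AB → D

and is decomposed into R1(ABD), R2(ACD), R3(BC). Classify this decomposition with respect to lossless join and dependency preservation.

Lossless test (chase): Rows 2 and 3 agree on C; apply C→A and equate their A entries. Rows 1 and 3 agree on A; apply A→D and equate their D entries. Row 3 is now all distinguished symbols — the join is lossless.
Dependency preservation: every FD's attributes lie within a single fragment, so each can be enforced locally — preserved.

lossless and dependency-preserving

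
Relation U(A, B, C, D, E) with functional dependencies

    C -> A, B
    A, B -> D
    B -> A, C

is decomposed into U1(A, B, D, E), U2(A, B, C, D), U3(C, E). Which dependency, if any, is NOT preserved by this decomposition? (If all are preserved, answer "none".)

C → A, B lies within U2.
A, B → D lies within U1.
B → A, C lies within U2.
Every dependency is enforceable on the fragments, so the decomposition is dependency-preserving.

none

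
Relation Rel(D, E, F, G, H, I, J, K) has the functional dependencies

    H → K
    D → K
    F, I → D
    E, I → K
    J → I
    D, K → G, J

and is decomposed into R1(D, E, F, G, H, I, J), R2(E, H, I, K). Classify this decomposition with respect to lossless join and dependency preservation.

Lossless test: (E, H, I)⁺ = {E, H, I, K}, which contains all of one fragment — lossless.
Dependency preservation: the restricted closure of {D} across the fragments never reaches {K}, so D → K cannot be enforced without a join — not preserved.

lossless but not dependency-preserving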